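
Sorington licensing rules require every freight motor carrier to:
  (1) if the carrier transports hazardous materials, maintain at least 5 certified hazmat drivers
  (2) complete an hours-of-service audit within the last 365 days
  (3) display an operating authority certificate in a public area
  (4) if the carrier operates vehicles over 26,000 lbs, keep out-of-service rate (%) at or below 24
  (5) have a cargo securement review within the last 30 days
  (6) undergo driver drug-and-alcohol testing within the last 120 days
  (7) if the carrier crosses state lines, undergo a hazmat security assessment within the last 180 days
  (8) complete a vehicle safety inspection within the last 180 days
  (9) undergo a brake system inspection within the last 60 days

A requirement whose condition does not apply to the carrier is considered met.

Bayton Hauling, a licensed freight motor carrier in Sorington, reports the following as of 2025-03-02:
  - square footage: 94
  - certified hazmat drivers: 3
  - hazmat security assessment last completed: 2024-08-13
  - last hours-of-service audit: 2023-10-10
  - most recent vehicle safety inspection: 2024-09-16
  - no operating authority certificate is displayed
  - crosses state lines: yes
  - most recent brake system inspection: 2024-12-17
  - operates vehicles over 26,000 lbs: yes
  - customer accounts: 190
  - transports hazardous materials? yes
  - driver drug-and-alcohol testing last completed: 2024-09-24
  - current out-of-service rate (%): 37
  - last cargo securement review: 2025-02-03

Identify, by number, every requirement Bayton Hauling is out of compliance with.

1, 2, 3, 4, 6, 7, 9

1. condition 'transports hazardous materials' holds; certified hazmat drivers 3 < 5 → not met
2. hours-of-service audit 509 days ago vs limit 365 → not met
3. operating authority certificate absent → not met
4. condition 'operates vehicles over 26,000 lbs' holds; out-of-service rate (%) 37 > 24 → not met
5. cargo securement review 27 days ago vs limit 30 → met
6. driver drug-and-alcohol testing 159 days ago vs limit 120 → not met
7. condition 'crosses state lines' holds; hazmat security assessment 201 days ago vs limit 180 → not met
8. vehicle safety inspection 167 days ago vs limit 180 → met
9. brake system inspection 75 days ago vs limit 60 → not met
Not met: 1, 2, 3, 4, 6, 7, 9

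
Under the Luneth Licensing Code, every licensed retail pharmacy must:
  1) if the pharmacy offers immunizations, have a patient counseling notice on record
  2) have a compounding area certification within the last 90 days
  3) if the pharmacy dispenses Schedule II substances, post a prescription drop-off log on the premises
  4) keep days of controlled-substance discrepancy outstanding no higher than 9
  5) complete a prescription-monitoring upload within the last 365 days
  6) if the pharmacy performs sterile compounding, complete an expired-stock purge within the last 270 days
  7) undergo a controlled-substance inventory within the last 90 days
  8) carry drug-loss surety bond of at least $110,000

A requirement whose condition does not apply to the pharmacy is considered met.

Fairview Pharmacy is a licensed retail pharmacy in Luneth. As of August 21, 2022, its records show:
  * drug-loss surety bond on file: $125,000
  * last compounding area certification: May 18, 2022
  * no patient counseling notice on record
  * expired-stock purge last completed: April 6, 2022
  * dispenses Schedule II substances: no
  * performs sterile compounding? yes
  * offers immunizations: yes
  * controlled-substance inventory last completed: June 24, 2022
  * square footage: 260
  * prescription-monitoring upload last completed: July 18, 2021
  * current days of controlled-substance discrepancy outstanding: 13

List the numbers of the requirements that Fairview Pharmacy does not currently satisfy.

1, 2, 4, 5

1. condition 'offers immunizations' holds; patient counseling notice absent → not met
2. compounding area certification 95 days ago vs limit 90 → not met
3. condition 'dispenses Schedule II substances' does not hold → requirement n/a → met
4. days of controlled-substance discrepancy outstanding 13 > 9 → not met
5. prescription-monitoring upload 399 days ago vs limit 365 → not met
6. condition 'performs sterile compounding' holds; expired-stock purge 137 days ago vs limit 270 → met
7. controlled-substance inventory 58 days ago vs limit 90 → met
8. drug-loss surety bond $125,000 ≥ $110,000 → met
Not met: 1, 2, 4, 5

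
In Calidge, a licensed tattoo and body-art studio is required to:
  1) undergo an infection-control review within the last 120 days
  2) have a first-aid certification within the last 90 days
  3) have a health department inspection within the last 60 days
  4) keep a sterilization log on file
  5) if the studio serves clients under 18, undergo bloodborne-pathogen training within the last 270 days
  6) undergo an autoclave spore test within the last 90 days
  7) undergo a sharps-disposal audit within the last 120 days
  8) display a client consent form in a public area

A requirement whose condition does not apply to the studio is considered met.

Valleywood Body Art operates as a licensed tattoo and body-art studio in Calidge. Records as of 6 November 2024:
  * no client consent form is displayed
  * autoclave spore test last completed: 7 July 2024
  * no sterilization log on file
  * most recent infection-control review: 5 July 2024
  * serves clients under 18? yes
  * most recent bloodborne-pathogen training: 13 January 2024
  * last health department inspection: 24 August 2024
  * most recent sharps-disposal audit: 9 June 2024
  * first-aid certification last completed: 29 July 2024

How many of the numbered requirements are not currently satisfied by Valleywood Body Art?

8

1. infection-control review 124 days ago vs limit 120 → not met
2. first-aid certification 100 days ago vs limit 90 → not met
3. health department inspection 74 days ago vs limit 60 → not met
4. sterilization log absent → not met
5. condition 'serves clients under 18' holds; bloodborne-pathogen training 298 days ago vs limit 270 → not met
6. autoclave spore test 122 days ago vs limit 90 → not met
7. sharps-disposal audit 150 days ago vs limit 120 → not met
8. client consent form absent → not met
Not met: 8 of 8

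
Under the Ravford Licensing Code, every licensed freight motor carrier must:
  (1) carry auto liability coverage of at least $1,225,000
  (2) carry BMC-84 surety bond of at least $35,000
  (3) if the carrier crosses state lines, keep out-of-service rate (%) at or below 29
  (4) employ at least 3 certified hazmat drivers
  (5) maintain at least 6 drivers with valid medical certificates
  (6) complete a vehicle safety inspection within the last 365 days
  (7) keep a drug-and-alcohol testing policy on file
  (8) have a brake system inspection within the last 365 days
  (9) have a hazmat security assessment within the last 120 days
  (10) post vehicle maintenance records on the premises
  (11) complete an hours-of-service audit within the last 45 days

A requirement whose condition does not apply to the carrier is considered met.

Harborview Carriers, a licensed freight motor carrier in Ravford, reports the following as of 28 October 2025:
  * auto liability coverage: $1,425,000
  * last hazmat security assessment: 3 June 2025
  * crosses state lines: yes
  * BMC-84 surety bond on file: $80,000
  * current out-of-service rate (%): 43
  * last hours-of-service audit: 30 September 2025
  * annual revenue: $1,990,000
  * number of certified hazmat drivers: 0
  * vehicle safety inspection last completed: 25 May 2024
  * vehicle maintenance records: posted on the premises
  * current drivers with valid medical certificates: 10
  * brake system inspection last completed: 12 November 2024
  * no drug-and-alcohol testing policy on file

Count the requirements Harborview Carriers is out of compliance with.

1. auto liability coverage $1,425,000 ≥ $1,225,000 → met
2. BMC-84 surety bond $80,000 ≥ $35,000 → met
3. condition 'crosses state lines' holds; out-of-service rate (%) 43 > 29 → not met
4. certified hazmat drivers 0 < 3 → not met
5. drivers with valid medical certificates 10 ≥ 6 → met
6. vehicle safety inspection 521 days ago vs limit 365 → not met
7. drug-and-alcohol testing policy absent → not met
8. brake system inspection 350 days ago vs limit 365 → met
9. hazmat security assessment 147 days ago vs limit 120 → not met
10. vehicle maintenance records present → met
11. hours-of-service audit 28 days ago vs limit 45 → met
Not met: 5 of 11

5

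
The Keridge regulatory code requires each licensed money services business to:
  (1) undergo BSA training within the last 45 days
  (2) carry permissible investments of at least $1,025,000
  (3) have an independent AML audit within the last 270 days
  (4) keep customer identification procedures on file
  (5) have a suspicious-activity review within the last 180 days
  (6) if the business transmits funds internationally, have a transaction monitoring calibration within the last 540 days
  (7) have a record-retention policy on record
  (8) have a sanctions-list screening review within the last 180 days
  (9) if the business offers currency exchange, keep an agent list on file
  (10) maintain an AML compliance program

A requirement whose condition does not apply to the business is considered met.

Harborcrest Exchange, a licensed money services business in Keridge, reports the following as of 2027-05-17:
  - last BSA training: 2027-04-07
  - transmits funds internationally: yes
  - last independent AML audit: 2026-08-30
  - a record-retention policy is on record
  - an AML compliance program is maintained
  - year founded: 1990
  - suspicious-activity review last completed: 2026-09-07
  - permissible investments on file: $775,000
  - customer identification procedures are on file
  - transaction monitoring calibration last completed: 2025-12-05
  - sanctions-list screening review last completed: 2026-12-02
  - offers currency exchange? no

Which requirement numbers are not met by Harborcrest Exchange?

2, 5

1. BSA training 40 days ago vs limit 45 → met
2. permissible investments $775,000 < $1,025,000 → not met
3. independent AML audit 260 days ago vs limit 270 → met
4. customer identification procedures present → met
5. suspicious-activity review 252 days ago vs limit 180 → not met
6. condition 'transmits funds internationally' holds; transaction monitoring calibration 528 days ago vs limit 540 → met
7. record-retention policy present → met
8. sanctions-list screening review 166 days ago vs limit 180 → met
9. condition 'offers currency exchange' does not hold → requirement n/a → met
10. AML compliance program present → met
Not met: 2, 5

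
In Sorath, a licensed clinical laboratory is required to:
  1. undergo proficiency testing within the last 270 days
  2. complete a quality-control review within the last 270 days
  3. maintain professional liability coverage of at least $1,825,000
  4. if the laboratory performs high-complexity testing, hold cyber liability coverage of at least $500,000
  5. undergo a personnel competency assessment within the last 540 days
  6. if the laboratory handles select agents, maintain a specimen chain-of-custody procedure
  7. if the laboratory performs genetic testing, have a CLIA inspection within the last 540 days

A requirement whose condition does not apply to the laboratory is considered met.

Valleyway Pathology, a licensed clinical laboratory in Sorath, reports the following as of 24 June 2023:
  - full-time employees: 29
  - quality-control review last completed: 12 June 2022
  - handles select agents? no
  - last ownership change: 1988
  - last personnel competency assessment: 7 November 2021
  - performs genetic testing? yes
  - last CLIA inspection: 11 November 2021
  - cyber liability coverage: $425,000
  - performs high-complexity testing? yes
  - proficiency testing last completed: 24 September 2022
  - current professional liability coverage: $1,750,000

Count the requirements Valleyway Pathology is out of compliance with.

1. proficiency testing 273 days ago vs limit 270 → not met
2. quality-control review 377 days ago vs limit 270 → not met
3. professional liability coverage $1,750,000 < $1,825,000 → not met
4. condition 'performs high-complexity testing' holds; cyber liability coverage $425,000 < $500,000 → not met
5. personnel competency assessment 594 days ago vs limit 540 → not met
6. condition 'handles select agents' does not hold → requirement n/a → met
7. condition 'performs genetic testing' holds; CLIA inspection 590 days ago vs limit 540 → not met
Not met: 6 of 7

6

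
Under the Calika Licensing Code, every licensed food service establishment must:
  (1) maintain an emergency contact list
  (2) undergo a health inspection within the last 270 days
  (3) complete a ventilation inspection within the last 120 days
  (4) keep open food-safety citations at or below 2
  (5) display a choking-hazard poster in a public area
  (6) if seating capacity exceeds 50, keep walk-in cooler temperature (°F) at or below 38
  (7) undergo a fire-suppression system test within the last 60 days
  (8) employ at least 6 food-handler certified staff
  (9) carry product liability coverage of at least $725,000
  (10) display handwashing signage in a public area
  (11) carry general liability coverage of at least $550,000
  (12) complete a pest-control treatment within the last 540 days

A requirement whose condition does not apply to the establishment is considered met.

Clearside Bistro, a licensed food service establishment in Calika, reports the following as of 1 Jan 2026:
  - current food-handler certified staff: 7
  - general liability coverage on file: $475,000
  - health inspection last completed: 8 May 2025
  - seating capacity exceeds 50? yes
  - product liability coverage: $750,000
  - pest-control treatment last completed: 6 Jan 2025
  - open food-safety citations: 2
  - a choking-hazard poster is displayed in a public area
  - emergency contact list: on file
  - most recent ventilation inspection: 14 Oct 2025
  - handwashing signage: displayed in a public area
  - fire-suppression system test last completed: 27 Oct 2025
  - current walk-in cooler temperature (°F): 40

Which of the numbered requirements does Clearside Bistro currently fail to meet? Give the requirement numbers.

1. emergency contact list present → met
2. health inspection 238 days ago vs limit 270 → met
3. ventilation inspection 79 days ago vs limit 120 → met
4. open food-safety citations 2 ≤ 2 → met
5. choking-hazard poster present → met
6. condition 'seating capacity exceeds 50' holds; walk-in cooler temperature (°F) 40 > 38 → not met
7. fire-suppression system test 66 days ago vs limit 60 → not met
8. food-handler certified staff 7 ≥ 6 → met
9. product liability coverage $750,000 ≥ $725,000 → met
10. handwashing signage present → met
11. general liability coverage $475,000 < $550,000 → not met
12. pest-control treatment 360 days ago vs limit 540 → met
Not met: 6, 7, 11

6, 7, 11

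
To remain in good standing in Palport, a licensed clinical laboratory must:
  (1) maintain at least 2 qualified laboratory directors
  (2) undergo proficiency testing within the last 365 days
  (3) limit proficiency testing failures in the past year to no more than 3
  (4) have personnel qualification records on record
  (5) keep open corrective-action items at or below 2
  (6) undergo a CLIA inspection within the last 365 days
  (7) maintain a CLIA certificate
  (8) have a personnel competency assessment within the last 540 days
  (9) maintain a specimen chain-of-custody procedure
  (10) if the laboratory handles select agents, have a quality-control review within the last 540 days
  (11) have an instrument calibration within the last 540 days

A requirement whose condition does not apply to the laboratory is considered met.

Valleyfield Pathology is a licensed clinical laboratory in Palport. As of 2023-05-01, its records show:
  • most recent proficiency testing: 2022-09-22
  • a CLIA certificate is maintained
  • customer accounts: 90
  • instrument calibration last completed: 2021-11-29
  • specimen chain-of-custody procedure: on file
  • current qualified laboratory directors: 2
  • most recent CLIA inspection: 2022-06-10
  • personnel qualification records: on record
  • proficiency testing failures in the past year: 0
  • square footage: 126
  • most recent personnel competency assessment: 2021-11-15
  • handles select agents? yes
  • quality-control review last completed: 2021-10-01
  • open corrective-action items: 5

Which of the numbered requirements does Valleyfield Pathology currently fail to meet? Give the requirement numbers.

5, 10

1. qualified laboratory directors 2 ≥ 2 → met
2. proficiency testing 221 days ago vs limit 365 → met
3. proficiency testing failures in the past year 0 ≤ 3 → met
4. personnel qualification records present → met
5. open corrective-action items 5 > 2 → not met
6. CLIA inspection 325 days ago vs limit 365 → met
7. CLIA certificate present → met
8. personnel competency assessment 532 days ago vs limit 540 → met
9. specimen chain-of-custody procedure present → met
10. condition 'handles select agents' holds; quality-control review 577 days ago vs limit 540 → not met
11. instrument calibration 518 days ago vs limit 540 → met
Not met: 5, 10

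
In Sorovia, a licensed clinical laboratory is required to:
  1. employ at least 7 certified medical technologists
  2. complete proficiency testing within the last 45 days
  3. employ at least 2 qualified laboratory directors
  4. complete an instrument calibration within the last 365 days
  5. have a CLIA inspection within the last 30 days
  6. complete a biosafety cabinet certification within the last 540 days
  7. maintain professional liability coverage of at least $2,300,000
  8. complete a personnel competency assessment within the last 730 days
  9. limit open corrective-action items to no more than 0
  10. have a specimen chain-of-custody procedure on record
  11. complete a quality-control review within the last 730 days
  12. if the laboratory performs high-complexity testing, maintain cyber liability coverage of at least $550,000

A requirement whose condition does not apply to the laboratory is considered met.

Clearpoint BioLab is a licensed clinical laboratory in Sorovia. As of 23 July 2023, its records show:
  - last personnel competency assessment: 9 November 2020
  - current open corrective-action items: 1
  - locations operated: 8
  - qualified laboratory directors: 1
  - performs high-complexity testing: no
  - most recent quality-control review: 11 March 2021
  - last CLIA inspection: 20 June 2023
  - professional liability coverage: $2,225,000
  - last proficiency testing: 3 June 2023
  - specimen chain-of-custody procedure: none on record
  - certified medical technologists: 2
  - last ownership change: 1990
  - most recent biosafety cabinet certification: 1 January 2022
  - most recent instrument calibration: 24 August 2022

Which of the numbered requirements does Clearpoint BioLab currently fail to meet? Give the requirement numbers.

1, 2, 3, 5, 6, 7, 8, 9, 10, 11

1. certified medical technologists 2 < 7 → not met
2. proficiency testing 50 days ago vs limit 45 → not met
3. qualified laboratory directors 1 < 2 → not met
4. instrument calibration 333 days ago vs limit 365 → met
5. CLIA inspection 33 days ago vs limit 30 → not met
6. biosafety cabinet certification 568 days ago vs limit 540 → not met
7. professional liability coverage $2,225,000 < $2,300,000 → not met
8. personnel competency assessment 986 days ago vs limit 730 → not met
9. open corrective-action items 1 > 0 → not met
10. specimen chain-of-custody procedure absent → not met
11. quality-control review 864 days ago vs limit 730 → not met
12. condition 'performs high-complexity testing' does not hold → requirement n/a → met
Not met: 1, 2, 3, 5, 6, 7, 8, 9, 10, 11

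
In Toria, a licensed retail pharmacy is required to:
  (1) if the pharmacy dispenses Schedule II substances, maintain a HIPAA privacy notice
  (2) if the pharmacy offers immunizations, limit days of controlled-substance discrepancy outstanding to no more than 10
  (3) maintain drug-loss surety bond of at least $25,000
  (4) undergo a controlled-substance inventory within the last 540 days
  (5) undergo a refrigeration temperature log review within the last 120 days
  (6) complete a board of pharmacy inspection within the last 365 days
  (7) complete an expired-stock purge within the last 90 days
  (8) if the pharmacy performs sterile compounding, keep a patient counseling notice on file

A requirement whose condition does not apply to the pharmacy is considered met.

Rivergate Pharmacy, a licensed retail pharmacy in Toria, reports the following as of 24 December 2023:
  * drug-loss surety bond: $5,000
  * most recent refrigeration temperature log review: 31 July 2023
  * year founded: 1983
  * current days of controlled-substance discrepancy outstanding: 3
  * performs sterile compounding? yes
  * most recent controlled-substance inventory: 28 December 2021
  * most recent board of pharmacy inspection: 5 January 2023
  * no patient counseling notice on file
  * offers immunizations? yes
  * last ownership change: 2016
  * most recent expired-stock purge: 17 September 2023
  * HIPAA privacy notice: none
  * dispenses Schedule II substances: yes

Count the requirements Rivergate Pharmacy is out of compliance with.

1. condition 'dispenses Schedule II substances' holds; HIPAA privacy notice absent → not met
2. condition 'offers immunizations' holds; days of controlled-substance discrepancy outstanding 3 ≤ 10 → met
3. drug-loss surety bond $5,000 < $25,000 → not met
4. controlled-substance inventory 726 days ago vs limit 540 → not met
5. refrigeration temperature log review 146 days ago vs limit 120 → not met
6. board of pharmacy inspection 353 days ago vs limit 365 → met
7. expired-stock purge 98 days ago vs limit 90 → not met
8. condition 'performs sterile compounding' holds; patient counseling notice absent → not met
Not met: 6 of 8

6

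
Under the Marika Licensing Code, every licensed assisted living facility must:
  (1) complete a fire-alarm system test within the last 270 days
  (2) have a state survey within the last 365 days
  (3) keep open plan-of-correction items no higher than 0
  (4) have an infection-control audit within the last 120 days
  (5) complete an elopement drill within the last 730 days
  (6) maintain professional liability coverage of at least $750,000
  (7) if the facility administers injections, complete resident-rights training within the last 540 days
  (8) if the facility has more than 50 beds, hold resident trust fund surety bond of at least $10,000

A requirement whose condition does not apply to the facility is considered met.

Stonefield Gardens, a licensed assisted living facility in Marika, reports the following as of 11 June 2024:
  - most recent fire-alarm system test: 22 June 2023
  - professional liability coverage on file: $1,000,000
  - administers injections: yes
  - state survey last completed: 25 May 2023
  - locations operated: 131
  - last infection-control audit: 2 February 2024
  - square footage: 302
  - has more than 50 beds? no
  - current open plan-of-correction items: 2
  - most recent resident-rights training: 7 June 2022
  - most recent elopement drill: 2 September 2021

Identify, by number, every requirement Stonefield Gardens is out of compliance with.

1. fire-alarm system test 355 days ago vs limit 270 → not met
2. state survey 383 days ago vs limit 365 → not met
3. open plan-of-correction items 2 > 0 → not met
4. infection-control audit 130 days ago vs limit 120 → not met
5. elopement drill 1013 days ago vs limit 730 → not met
6. professional liability coverage $1,000,000 ≥ $750,000 → met
7. condition 'administers injections' holds; resident-rights training 735 days ago vs limit 540 → not met
8. condition 'has more than 50 beds' does not hold → requirement n/a → met
Not met: 1, 2, 3, 4, 5, 7

1, 2, 3, 4, 5, 7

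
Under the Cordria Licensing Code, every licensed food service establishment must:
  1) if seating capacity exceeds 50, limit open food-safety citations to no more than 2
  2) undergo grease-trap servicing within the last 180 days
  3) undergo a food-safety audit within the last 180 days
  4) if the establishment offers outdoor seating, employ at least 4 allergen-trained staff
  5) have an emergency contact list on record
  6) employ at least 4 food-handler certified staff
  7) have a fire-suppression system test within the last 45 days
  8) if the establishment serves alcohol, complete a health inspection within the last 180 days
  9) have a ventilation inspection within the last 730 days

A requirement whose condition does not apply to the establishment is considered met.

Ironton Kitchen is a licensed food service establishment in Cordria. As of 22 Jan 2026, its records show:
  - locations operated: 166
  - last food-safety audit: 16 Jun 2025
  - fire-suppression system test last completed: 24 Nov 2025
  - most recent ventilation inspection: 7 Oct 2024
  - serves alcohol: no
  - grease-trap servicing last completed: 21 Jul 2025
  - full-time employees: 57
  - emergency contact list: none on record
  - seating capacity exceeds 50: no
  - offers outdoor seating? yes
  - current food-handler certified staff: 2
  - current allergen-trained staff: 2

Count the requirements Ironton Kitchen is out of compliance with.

6

1. condition 'seating capacity exceeds 50' does not hold → requirement n/a → met
2. grease-trap servicing 185 days ago vs limit 180 → not met
3. food-safety audit 220 days ago vs limit 180 → not met
4. condition 'offers outdoor seating' holds; allergen-trained staff 2 < 4 → not met
5. emergency contact list absent → not met
6. food-handler certified staff 2 < 4 → not met
7. fire-suppression system test 59 days ago vs limit 45 → not met
8. condition 'serves alcohol' does not hold → requirement n/a → met
9. ventilation inspection 472 days ago vs limit 730 → met
Not met: 6 of 9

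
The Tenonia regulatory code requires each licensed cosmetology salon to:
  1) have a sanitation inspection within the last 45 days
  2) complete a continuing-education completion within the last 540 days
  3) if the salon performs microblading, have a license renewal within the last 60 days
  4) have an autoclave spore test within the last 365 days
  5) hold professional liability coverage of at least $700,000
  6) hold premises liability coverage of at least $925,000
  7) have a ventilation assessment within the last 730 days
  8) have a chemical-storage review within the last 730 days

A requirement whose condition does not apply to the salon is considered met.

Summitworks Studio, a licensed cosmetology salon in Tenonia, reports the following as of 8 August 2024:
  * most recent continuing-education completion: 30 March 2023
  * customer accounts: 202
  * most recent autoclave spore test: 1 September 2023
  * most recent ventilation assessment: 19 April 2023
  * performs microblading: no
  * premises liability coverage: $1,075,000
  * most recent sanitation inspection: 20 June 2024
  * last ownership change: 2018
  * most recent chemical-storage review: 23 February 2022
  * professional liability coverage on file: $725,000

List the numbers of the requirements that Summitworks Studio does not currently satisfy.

1, 8

1. sanitation inspection 49 days ago vs limit 45 → not met
2. continuing-education completion 497 days ago vs limit 540 → met
3. condition 'performs microblading' does not hold → requirement n/a → met
4. autoclave spore test 342 days ago vs limit 365 → met
5. professional liability coverage $725,000 ≥ $700,000 → met
6. premises liability coverage $1,075,000 ≥ $925,000 → met
7. ventilation assessment 477 days ago vs limit 730 → met
8. chemical-storage review 897 days ago vs limit 730 → not met
Not met: 1, 8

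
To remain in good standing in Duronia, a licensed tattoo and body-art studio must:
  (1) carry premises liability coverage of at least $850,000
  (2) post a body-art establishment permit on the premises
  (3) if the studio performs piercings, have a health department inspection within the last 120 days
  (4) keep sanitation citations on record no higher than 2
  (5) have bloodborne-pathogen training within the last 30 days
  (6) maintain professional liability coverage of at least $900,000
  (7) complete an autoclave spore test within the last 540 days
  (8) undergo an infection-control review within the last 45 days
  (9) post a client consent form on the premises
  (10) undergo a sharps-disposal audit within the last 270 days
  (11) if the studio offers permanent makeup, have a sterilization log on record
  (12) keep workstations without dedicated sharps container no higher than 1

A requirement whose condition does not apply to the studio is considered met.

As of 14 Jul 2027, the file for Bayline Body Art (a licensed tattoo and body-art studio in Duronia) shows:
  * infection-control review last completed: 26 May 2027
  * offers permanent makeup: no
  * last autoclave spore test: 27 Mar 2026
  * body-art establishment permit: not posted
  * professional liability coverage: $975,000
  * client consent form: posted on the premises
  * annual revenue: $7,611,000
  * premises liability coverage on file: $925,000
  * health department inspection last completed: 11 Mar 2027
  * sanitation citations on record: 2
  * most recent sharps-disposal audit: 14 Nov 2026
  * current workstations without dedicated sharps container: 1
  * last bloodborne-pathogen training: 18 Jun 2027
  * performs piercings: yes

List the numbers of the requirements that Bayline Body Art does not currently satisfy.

2, 3, 8

1. premises liability coverage $925,000 ≥ $850,000 → met
2. body-art establishment permit absent → not met
3. condition 'performs piercings' holds; health department inspection 125 days ago vs limit 120 → not met
4. sanitation citations on record 2 ≤ 2 → met
5. bloodborne-pathogen training 26 days ago vs limit 30 → met
6. professional liability coverage $975,000 ≥ $900,000 → met
7. autoclave spore test 474 days ago vs limit 540 → met
8. infection-control review 49 days ago vs limit 45 → not met
9. client consent form present → met
10. sharps-disposal audit 242 days ago vs limit 270 → met
11. condition 'offers permanent makeup' does not hold → requirement n/a → met
12. workstations without dedicated sharps container 1 ≤ 1 → met
Not met: 2, 3, 8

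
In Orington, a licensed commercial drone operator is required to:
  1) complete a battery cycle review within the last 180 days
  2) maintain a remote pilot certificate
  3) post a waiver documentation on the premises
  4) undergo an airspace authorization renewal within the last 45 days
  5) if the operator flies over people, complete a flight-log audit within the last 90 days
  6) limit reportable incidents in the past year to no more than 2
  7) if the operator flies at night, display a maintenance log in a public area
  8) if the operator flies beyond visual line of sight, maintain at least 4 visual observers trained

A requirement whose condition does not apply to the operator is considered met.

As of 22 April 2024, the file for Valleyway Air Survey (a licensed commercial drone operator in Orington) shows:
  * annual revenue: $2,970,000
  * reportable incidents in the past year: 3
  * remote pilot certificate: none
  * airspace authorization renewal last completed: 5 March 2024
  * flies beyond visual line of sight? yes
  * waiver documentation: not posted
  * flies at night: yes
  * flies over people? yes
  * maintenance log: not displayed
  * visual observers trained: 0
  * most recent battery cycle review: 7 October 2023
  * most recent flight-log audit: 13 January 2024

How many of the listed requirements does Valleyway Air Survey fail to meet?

8

1. battery cycle review 198 days ago vs limit 180 → not met
2. remote pilot certificate absent → not met
3. waiver documentation absent → not met
4. airspace authorization renewal 48 days ago vs limit 45 → not met
5. condition 'flies over people' holds; flight-log audit 100 days ago vs limit 90 → not met
6. reportable incidents in the past year 3 > 2 → not met
7. condition 'flies at night' holds; maintenance log absent → not met
8. condition 'flies beyond visual line of sight' holds; visual observers trained 0 < 4 → not met
Not met: 8 of 8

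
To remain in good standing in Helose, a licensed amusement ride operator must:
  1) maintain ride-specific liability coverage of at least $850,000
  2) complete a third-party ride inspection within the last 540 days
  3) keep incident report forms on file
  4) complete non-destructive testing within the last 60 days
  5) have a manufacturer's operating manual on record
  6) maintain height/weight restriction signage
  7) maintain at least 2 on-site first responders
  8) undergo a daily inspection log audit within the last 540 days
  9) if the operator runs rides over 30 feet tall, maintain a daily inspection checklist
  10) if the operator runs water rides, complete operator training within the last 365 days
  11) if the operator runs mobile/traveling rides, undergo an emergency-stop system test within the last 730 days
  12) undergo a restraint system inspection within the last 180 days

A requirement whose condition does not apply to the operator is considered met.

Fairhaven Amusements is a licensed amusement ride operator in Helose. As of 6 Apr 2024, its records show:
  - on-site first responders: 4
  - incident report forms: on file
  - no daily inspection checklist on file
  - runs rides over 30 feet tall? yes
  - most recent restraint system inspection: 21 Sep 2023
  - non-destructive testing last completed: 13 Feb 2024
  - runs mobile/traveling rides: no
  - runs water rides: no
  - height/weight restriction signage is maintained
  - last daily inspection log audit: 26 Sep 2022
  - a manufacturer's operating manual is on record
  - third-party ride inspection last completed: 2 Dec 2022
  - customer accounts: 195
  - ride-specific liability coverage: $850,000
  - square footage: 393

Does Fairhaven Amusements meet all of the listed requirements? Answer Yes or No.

1. ride-specific liability coverage $850,000 ≥ $850,000 → met
2. third-party ride inspection 491 days ago vs limit 540 → met
3. incident report forms present → met
4. non-destructive testing 53 days ago vs limit 60 → met
5. manufacturer's operating manual present → met
6. height/weight restriction signage present → met
7. on-site first responders 4 ≥ 2 → met
8. daily inspection log audit 558 days ago vs limit 540 → not met
9. condition 'runs rides over 30 feet tall' holds; daily inspection checklist absent → not met
10. condition 'runs water rides' does not hold → requirement n/a → met
11. condition 'runs mobile/traveling rides' does not hold → requirement n/a → met
12. restraint system inspection 198 days ago vs limit 180 → not met
Not met: 8, 9, 12

No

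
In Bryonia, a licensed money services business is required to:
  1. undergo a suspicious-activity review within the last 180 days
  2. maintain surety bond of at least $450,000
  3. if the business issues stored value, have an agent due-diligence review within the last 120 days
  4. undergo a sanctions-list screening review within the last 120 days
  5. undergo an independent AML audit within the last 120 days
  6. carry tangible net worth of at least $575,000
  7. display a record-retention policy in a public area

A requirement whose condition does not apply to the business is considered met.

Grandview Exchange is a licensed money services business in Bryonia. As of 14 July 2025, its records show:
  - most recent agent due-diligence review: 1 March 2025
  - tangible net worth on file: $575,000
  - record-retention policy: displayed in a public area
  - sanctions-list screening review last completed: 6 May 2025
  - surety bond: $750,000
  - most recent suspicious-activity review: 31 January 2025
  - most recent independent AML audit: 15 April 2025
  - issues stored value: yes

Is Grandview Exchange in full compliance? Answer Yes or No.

1. suspicious-activity review 164 days ago vs limit 180 → met
2. surety bond $750,000 ≥ $450,000 → met
3. condition 'issues stored value' holds; agent due-diligence review 135 days ago vs limit 120 → not met
4. sanctions-list screening review 69 days ago vs limit 120 → met
5. independent AML audit 90 days ago vs limit 120 → met
6. tangible net worth $575,000 ≥ $575,000 → met
7. record-retention policy present → met
Not met: 3

No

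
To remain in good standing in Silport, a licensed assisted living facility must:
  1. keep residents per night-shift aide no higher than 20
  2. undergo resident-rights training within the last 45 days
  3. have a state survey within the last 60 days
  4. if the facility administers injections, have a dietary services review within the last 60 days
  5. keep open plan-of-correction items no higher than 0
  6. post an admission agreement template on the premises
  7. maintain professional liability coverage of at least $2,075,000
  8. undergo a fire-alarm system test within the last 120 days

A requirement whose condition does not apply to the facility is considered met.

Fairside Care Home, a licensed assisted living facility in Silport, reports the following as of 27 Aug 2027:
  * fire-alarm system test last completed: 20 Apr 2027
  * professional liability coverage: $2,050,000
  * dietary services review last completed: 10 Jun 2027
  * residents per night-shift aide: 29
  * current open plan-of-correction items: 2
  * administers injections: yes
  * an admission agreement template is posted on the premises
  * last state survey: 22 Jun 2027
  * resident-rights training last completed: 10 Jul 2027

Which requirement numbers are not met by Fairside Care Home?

1, 2, 3, 4, 5, 7, 8

1. residents per night-shift aide 29 > 20 → not met
2. resident-rights training 48 days ago vs limit 45 → not met
3. state survey 66 days ago vs limit 60 → not met
4. condition 'administers injections' holds; dietary services review 78 days ago vs limit 60 → not met
5. open plan-of-correction items 2 > 0 → not met
6. admission agreement template present → met
7. professional liability coverage $2,050,000 < $2,075,000 → not met
8. fire-alarm system test 129 days ago vs limit 120 → not met
Not met: 1, 2, 3, 4, 5, 7, 8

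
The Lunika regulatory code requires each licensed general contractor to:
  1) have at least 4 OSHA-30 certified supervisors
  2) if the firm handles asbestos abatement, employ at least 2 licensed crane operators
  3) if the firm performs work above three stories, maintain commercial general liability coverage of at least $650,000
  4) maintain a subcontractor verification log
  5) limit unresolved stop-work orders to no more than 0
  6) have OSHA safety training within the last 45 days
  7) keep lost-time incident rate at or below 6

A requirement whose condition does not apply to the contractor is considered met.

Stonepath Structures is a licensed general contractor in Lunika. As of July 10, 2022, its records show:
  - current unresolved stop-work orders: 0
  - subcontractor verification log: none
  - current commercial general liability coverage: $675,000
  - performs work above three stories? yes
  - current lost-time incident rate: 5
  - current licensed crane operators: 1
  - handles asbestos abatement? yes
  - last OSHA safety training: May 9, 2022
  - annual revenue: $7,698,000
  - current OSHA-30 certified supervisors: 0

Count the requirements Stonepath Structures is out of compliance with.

4

1. OSHA-30 certified supervisors 0 < 4 → not met
2. condition 'handles asbestos abatement' holds; licensed crane operators 1 < 2 → not met
3. condition 'performs work above three stories' holds; commercial general liability coverage $675,000 ≥ $650,000 → met
4. subcontractor verification log absent → not met
5. unresolved stop-work orders 0 ≤ 0 → met
6. OSHA safety training 62 days ago vs limit 45 → not met
7. lost-time incident rate 5 ≤ 6 → met
Not met: 4 of 7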